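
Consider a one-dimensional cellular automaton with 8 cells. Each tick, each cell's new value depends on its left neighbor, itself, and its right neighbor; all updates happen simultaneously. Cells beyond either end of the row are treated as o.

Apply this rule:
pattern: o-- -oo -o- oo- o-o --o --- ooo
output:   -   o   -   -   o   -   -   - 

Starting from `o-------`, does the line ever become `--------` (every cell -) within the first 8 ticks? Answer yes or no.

yes

tick 1: --------
all cells are - at tick 1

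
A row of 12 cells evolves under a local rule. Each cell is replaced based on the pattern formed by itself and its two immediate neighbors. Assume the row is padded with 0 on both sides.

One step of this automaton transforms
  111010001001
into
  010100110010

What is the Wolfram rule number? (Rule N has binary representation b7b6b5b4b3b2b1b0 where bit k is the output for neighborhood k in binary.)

163

position 1: 111 → 1  (bit 7 = 1)
position 2: 110 → 0  (bit 6 = 0)
position 3: 101 → 1  (bit 5 = 1)
position 5: 100 → 0  (bit 4 = 0)
position 0: 011 → 0  (bit 3 = 0)
position 4: 010 → 0  (bit 2 = 0)
position 7: 001 → 1  (bit 1 = 1)
position 6: 000 → 1  (bit 0 = 1)
bits b7..b0 = 10100011 = 163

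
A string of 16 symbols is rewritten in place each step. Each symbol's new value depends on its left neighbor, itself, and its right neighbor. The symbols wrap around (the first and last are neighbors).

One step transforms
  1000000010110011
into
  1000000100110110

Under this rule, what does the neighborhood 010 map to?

At position 8 the neighborhood is 010; the next row has 0 there.

0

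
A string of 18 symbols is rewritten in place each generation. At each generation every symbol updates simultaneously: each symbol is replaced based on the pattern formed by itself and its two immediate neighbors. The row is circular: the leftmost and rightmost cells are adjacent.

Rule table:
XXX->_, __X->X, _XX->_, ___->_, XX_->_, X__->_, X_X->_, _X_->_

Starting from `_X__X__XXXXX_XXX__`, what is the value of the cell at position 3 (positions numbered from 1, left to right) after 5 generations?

X

X__X__X___________
__X__X___________X
_X__X___________X_
X__X___________X__
__X___________X__X
position 3 holds X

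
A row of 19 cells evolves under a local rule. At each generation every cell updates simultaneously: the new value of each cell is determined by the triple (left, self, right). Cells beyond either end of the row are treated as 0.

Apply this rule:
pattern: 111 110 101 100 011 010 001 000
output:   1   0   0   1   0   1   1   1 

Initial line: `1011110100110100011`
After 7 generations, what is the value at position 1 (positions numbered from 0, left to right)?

0

1001100111000111100
1110011010111011011
0101100010010000000
1100011111111111111
0011101111111111110
1101000111111111101
0001111011111111001
position 1 holds 0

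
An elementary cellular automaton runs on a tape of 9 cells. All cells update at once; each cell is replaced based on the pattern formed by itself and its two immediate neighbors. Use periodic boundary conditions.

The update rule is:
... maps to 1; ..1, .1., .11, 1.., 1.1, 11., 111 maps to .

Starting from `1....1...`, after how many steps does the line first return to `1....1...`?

2

step 1: ..11...1.
step 2: 1....1...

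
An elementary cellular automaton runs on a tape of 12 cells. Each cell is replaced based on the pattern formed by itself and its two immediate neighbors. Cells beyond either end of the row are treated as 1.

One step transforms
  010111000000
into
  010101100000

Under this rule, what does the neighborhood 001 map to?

At position 11 the neighborhood is 001; the next row has 0 there.

0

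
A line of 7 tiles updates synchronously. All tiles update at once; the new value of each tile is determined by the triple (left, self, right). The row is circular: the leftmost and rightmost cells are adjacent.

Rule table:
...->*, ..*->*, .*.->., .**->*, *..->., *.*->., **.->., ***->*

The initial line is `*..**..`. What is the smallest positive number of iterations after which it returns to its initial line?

7

..**..*
.**..*.
**..*..
*..*..*
..*..**
.*..**.
*..**..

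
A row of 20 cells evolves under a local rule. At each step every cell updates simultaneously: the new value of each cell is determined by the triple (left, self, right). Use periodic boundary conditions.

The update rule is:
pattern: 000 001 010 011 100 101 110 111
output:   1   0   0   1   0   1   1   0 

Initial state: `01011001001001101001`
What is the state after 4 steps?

10111000000001110000
01101011111101010110
01110110000110101110
01011110110111011010

01011110110111011010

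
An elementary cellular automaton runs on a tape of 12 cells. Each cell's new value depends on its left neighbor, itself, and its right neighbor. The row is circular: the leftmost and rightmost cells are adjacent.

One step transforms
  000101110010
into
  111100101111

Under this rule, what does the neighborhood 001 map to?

1

At position 2 the neighborhood is 001; the next row has 1 there.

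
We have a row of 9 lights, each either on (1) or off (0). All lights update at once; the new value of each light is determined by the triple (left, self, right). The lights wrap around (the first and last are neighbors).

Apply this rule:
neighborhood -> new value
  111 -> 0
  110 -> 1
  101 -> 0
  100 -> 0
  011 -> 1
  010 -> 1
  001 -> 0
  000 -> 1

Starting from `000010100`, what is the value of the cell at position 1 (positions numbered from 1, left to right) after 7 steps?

111010101
001010101
001010101  (fixed point — unchanged through step 7)
position 1 holds 0

0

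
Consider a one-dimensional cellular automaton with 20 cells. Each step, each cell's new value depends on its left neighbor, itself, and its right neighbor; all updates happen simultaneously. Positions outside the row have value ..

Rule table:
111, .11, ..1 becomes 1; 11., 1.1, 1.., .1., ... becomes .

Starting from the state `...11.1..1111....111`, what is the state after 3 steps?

11....1111....111...

step 1: ..11....1111....111.
step 2: .11....1111....111..
step 3: 11....1111....111...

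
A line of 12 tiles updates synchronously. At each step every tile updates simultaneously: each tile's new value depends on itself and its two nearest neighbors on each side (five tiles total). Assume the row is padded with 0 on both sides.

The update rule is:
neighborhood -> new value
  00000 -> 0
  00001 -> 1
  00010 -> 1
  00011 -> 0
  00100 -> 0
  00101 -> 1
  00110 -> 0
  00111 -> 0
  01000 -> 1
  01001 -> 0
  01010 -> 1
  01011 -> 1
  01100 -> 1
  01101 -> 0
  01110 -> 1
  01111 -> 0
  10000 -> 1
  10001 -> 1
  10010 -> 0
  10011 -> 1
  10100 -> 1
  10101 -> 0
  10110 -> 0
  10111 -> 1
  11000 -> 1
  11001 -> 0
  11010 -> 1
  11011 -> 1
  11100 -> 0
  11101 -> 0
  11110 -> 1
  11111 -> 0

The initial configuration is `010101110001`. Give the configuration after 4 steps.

000101110101

111011101110
010111011101
111110111011
000101110101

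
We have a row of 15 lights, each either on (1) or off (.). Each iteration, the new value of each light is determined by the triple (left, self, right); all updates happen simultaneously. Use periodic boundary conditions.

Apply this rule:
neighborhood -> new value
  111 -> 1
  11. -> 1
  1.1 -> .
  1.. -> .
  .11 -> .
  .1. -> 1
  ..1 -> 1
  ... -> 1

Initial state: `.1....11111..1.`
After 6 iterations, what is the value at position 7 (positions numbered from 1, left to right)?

11.111.1111.11.
.1..11..111..1.
11.1.1.1.11.11.
.1.1.1.1..1..1.
11.1.1.1.11.11.  (repeats iteration 3; period 2)
iteration 6: .1.1.1.1..1..1.
position 7 holds .

.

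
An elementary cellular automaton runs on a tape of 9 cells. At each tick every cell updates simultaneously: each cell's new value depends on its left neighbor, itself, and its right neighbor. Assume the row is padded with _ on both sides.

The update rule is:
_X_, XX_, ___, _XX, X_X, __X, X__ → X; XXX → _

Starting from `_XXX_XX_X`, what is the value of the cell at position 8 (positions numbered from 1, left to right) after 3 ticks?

X

XX_XXXXXX
XXXX____X
X__XXXXXX
position 8 holds X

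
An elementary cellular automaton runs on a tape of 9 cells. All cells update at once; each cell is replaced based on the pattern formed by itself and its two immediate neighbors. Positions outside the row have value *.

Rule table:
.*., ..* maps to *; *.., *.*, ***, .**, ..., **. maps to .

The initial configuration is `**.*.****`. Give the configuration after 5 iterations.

...*.....
..**....*
.*.....*.
.*....**.
.*...*...

.*...*...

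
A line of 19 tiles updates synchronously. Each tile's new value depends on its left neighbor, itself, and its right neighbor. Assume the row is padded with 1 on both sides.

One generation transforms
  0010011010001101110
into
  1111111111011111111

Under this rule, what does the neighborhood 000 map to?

At position 10 the neighborhood is 000; the next row has 0 there.

0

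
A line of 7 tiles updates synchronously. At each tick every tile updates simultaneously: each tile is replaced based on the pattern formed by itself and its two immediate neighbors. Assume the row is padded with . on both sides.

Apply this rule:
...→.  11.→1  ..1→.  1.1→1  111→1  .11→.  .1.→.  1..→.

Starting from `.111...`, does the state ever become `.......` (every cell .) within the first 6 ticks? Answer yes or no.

..11...
...1...
.......
all cells are . at tick 3

yes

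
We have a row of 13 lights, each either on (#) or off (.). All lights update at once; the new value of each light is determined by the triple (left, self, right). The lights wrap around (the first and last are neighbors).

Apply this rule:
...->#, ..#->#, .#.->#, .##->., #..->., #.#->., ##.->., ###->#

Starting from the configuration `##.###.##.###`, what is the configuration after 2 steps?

..###.#####.#

step 1: #...#......##
step 2: ..###.#####.#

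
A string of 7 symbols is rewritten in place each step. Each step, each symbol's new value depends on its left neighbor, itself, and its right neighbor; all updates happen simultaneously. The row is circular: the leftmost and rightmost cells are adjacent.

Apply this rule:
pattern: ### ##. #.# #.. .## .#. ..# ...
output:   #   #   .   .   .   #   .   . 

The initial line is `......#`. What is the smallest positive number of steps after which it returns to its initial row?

......#

1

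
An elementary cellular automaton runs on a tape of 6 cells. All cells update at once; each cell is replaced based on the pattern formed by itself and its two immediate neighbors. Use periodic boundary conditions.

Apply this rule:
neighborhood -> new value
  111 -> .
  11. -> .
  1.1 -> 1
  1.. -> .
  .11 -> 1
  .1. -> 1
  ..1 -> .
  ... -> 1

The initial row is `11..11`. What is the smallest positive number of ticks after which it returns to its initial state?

18

....1.
111.1.
1..111
...1..
11.1.1
..1111
..1...
1.1.11
.1111.
.1....
.1.111
1111..
1.....
1.111.
111..1
.....1
.111.1
11..11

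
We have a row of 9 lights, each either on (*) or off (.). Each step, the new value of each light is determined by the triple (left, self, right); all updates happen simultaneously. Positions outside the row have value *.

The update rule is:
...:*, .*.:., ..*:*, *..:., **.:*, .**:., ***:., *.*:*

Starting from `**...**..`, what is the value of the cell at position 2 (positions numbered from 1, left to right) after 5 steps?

.*.**.*.*
*.*.**.*.
**.*.**.*
.**.*.**.
*.**.*.**
position 2 holds .

.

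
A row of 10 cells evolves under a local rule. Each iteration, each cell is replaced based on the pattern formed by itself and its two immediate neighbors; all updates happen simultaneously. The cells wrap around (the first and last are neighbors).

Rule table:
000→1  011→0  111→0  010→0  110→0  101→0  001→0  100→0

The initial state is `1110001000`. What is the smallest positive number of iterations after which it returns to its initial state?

2

0000100010
1110001000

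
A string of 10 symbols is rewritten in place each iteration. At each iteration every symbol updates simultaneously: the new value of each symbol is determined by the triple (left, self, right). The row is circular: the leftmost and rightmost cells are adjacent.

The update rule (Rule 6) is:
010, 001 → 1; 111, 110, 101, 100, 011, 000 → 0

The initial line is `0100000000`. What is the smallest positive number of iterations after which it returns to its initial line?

10

iteration 1: 1100000000
iteration 2: 0000000001
iteration 3: 0000000011
iteration 4: 0000000100
iteration 5: 0000001100
iteration 6: 0000010000
iteration 7: 0000110000
iteration 8: 0001000000
iteration 9: 0011000000
iteration 10: 0100000000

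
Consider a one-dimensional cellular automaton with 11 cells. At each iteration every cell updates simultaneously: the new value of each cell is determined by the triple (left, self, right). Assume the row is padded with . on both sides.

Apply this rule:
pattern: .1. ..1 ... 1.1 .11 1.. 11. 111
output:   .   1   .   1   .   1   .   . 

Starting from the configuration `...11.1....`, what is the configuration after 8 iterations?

.1.11.1.1.1

..1..1.1...
.1.11.1.1..
1.1..1.1.1.
.1.11.1.1.1
1.1..1.1.1.  (repeats iteration 3; period 2)
iteration 8: .1.11.1.1.1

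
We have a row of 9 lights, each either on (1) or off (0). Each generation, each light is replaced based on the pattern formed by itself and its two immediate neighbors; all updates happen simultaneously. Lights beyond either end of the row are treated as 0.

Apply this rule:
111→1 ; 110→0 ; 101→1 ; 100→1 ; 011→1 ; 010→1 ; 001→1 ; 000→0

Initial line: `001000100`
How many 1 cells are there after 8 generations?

6

011101110
111011101
110111011
101110110
111101101
111011011
110110110
101101101
count of 1: 6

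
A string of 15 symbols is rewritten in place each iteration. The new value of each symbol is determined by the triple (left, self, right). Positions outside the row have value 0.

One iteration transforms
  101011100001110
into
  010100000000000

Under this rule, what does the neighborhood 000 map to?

0

At position 8 the neighborhood is 000; the next row has 0 there.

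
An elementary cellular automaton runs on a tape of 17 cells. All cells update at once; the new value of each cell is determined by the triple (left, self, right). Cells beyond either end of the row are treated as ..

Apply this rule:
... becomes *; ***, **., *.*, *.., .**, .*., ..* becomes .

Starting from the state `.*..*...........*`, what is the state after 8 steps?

step 1: ......*********..
step 2: *****...........*
step 3: ......*********..  (repeats step 1; period 2)
step 8: *****...........*

*****...........*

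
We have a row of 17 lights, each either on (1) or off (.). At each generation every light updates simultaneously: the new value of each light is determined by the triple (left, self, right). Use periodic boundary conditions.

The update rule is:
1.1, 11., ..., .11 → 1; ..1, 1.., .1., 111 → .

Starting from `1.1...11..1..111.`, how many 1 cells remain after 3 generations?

generation 1: .1..1.11.....1.11
generation 2: 1....111.111..111
generation 3: 1.11.1.111.1..1..
count of 1: 9

9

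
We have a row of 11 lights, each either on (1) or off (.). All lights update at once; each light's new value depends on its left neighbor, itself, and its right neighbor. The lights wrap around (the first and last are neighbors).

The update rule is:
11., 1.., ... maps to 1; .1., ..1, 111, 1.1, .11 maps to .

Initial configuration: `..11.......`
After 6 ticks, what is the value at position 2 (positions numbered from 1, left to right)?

tick 1: 1..11111111
tick 2: 11.........
tick 3: .111111111.
tick 4: .........11
tick 5: 11111111..1
tick 6: .......11..
position 2 holds .

.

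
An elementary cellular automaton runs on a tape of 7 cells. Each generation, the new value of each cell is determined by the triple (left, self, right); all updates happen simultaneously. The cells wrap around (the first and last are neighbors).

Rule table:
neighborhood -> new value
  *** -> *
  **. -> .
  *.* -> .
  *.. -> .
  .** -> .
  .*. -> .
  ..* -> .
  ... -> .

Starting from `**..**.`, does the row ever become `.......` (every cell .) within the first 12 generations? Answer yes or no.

.......
all cells are . at generation 1

yes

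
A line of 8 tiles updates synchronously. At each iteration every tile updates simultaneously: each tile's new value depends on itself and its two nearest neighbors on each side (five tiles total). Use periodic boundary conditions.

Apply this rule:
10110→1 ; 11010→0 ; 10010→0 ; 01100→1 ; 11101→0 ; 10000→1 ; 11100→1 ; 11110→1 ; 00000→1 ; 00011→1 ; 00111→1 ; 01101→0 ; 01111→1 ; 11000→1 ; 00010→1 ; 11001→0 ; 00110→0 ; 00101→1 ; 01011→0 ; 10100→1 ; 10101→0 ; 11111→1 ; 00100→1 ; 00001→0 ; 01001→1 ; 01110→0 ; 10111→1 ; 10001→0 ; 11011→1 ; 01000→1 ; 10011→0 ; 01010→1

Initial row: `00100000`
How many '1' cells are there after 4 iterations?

01111111
11111110
11111101
11111011
count of 1: 7

7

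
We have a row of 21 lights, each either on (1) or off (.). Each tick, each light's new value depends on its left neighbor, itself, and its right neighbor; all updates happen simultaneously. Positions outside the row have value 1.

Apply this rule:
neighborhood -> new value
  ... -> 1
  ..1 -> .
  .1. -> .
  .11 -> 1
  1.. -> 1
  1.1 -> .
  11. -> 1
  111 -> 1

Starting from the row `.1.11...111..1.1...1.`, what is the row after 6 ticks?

...1111.1111....11...
11.1111.1111111.1111.
11.1111.1111111.1111.  (fixed point — unchanged through tick 6)

11.1111.1111111.1111.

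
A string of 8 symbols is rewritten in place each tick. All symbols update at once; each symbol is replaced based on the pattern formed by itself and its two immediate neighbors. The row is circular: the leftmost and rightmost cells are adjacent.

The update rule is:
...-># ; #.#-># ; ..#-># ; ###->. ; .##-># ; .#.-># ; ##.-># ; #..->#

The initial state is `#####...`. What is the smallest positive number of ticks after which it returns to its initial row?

2

tick 1: #...####
tick 2: #####...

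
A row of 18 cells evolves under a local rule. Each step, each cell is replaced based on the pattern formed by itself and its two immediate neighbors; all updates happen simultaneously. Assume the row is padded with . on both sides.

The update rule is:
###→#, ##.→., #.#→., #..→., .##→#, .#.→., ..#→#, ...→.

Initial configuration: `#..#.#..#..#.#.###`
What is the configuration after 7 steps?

.#..#....##.......

..#....#..#....##.
.#....#..#....##..
#....#..#....##...
....#..#....##....
...#..#....##.....
..#..#....##......
.#..#....##.......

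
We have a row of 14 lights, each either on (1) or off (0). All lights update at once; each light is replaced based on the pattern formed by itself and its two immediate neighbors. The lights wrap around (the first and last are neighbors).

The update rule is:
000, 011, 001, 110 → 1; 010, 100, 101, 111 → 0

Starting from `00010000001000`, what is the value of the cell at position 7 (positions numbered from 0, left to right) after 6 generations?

generation 1: 11100111110011
generation 2: 00101100010110
generation 3: 11001101100110
generation 4: 11011101101110
generation 5: 11010101101010
generation 6: 11000001100000
position 7 holds 1

1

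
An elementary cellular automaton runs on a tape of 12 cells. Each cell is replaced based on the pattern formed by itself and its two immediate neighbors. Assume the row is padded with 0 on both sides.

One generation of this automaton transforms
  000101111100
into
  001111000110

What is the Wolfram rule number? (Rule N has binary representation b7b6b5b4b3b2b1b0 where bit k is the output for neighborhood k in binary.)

position 6: 111 → 0  (bit 7 = 0)
position 9: 110 → 1  (bit 6 = 1)
position 4: 101 → 1  (bit 5 = 1)
position 10: 100 → 1  (bit 4 = 1)
position 5: 011 → 1  (bit 3 = 1)
position 3: 010 → 1  (bit 2 = 1)
position 2: 001 → 1  (bit 1 = 1)
position 0: 000 → 0  (bit 0 = 0)
bits b7..b0 = 01111110 = 126

126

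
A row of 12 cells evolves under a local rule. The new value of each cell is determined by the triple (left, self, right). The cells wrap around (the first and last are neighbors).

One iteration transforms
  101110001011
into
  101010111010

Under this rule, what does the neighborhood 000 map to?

1

At position 6 the neighborhood is 000; the next row has 1 there.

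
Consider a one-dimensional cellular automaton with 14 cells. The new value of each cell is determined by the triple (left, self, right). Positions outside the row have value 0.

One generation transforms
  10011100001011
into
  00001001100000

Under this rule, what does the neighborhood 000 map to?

1

At position 7 the neighborhood is 000; the next row has 1 there.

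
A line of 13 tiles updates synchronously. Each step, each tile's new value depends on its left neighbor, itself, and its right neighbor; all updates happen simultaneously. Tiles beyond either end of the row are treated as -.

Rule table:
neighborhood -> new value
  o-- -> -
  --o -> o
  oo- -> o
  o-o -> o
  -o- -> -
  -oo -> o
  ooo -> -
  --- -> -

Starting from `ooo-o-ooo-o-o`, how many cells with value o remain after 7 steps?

step 1: o-oo-oo-oo-o-
step 2: -oooooooooo--
step 3: oo--------o--
step 4: oo-------o---
step 5: oo------o----
step 6: oo-----o-----
step 7: oo----o------
count of o: 3

3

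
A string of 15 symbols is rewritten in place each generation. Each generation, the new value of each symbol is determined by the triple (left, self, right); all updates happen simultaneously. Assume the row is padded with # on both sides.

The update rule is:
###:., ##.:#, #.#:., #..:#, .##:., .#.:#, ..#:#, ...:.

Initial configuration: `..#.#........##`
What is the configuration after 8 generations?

##.#.#.......#.

###.##......#..
..#..##....####
#####.##..#....
....#..#####..#
#..####....###.
###...##..#..#.
..##.#.#######.
##.#.#.......#.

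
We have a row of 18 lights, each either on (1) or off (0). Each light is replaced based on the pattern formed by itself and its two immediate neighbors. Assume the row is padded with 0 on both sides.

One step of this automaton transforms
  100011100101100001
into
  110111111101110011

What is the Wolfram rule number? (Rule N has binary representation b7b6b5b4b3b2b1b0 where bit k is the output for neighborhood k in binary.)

222

position 5: 111 → 1  (bit 7 = 1)
position 6: 110 → 1  (bit 6 = 1)
position 10: 101 → 0  (bit 5 = 0)
position 1: 100 → 1  (bit 4 = 1)
position 4: 011 → 1  (bit 3 = 1)
position 0: 010 → 1  (bit 2 = 1)
position 3: 001 → 1  (bit 1 = 1)
position 2: 000 → 0  (bit 0 = 0)
bits b7..b0 = 11011110 = 222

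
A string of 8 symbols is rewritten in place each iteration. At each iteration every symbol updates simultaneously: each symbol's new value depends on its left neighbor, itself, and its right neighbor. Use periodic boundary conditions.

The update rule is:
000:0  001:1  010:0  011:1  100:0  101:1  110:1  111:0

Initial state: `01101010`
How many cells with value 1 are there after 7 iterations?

11110100
10011001
10111011
11101110
10111011  (repeats iteration 3; period 2)
iteration 7: 10111011
count of 1: 6

6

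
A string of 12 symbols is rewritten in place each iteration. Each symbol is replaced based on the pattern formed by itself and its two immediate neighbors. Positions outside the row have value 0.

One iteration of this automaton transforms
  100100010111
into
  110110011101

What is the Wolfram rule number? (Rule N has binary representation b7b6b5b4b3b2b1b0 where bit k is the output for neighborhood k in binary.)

124

position 10: 111 → 0  (bit 7 = 0)
position 11: 110 → 1  (bit 6 = 1)
position 8: 101 → 1  (bit 5 = 1)
position 1: 100 → 1  (bit 4 = 1)
position 9: 011 → 1  (bit 3 = 1)
position 0: 010 → 1  (bit 2 = 1)
position 2: 001 → 0  (bit 1 = 0)
position 5: 000 → 0  (bit 0 = 0)
bits b7..b0 = 01111100 = 124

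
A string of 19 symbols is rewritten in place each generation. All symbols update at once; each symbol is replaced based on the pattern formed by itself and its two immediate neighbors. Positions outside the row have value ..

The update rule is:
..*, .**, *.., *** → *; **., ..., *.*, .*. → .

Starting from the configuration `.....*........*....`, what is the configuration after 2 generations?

....*.*......*.*...
...*...*....*...*..

...*...*....*...*..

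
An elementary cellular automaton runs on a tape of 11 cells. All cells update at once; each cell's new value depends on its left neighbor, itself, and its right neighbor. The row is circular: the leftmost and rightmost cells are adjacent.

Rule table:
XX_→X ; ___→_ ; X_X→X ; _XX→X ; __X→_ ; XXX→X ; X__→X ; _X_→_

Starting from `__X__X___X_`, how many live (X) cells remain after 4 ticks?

3

___X__X___X
X___X__X___
_X___X__X__
__X___X__X_
count of X: 3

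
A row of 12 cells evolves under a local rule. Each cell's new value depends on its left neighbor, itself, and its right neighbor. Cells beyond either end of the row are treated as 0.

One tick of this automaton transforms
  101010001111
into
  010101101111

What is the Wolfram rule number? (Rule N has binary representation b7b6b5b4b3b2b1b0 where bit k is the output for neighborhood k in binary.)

position 9: 111 → 1  (bit 7 = 1)
position 11: 110 → 1  (bit 6 = 1)
position 1: 101 → 1  (bit 5 = 1)
position 5: 100 → 1  (bit 4 = 1)
position 8: 011 → 1  (bit 3 = 1)
position 0: 010 → 0  (bit 2 = 0)
position 7: 001 → 0  (bit 1 = 0)
position 6: 000 → 1  (bit 0 = 1)
bits b7..b0 = 11111001 = 249

249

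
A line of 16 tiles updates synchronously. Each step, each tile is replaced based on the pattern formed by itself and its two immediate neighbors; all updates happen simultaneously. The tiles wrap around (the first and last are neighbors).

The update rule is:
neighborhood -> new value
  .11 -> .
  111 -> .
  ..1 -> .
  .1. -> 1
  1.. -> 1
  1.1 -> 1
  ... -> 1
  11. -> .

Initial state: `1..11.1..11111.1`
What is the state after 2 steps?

.111....11111.11

.1...111......1.
.111....11111.11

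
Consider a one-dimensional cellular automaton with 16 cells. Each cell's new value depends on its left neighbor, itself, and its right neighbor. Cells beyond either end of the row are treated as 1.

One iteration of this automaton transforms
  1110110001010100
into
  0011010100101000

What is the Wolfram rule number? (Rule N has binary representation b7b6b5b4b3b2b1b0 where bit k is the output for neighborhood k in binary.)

97

position 0: 111 → 0  (bit 7 = 0)
position 2: 110 → 1  (bit 6 = 1)
position 3: 101 → 1  (bit 5 = 1)
position 6: 100 → 0  (bit 4 = 0)
position 4: 011 → 0  (bit 3 = 0)
position 9: 010 → 0  (bit 2 = 0)
position 8: 001 → 0  (bit 1 = 0)
position 7: 000 → 1  (bit 0 = 1)
bits b7..b0 = 01100001 = 97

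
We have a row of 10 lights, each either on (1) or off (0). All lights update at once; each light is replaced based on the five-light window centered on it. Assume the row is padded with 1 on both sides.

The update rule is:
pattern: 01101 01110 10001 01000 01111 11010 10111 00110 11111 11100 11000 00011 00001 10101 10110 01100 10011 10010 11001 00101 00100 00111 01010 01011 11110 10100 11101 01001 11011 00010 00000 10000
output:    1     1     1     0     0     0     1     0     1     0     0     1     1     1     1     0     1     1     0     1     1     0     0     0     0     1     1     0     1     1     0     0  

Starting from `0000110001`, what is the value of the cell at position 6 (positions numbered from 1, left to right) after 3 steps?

0

0011000110
0100011011
0101101110
position 6 holds 0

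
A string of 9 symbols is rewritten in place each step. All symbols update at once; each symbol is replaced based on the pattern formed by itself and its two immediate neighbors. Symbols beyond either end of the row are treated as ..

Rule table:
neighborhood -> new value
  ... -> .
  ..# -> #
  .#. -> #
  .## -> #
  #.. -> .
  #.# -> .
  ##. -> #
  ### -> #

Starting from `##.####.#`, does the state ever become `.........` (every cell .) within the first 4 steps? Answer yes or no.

##.####.#  (fixed point — unchanged through step 4)
step 4 is ##.####.#, still not uniform .

no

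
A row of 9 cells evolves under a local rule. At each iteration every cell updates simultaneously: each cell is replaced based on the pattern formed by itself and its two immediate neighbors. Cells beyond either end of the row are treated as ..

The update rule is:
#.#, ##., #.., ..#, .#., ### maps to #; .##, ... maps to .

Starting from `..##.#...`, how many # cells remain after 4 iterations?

7

iteration 1: .#.####..
iteration 2: ###.####.
iteration 3: .###.####
iteration 4: #.###.###
count of #: 7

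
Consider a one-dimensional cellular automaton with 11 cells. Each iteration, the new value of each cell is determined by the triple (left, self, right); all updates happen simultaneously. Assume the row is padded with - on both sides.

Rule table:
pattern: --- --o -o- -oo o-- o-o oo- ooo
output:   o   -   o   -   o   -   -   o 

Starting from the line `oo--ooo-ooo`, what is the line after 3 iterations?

iteration 1: --o--o---o-
iteration 2: o-oo-ooo-oo
iteration 3: o-----o----

o-----o----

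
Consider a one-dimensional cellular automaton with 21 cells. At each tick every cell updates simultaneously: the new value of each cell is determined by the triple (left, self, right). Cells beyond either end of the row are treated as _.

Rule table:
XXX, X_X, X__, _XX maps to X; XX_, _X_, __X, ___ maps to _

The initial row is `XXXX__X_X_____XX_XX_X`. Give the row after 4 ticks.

_X_X_X_X__X_X___X_X_X

XXX_X__X_X____X_XX_X_
XX_X_X__X_X____XX_X_X
X_X_X_X__X_X___X_X_X_
_X_X_X_X__X_X___X_X_X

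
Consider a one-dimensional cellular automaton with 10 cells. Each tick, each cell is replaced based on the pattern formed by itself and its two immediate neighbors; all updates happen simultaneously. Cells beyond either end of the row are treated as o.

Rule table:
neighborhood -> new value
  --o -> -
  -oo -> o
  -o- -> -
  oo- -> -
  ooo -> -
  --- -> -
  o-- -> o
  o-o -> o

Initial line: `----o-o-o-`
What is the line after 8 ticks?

tick 1: o----o-o-o
tick 2: -o----o-oo
tick 3: o-o----oo-
tick 4: -o-o---o-o
tick 5: o-o-o---oo
tick 6: -o-o-o--o-
tick 7: o-o-o-o--o
tick 8: -o-o-o-o-o

-o-o-o-o-o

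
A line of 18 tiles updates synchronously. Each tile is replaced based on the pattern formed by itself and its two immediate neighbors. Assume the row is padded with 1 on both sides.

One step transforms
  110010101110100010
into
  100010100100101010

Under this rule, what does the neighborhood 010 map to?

1

At position 4 the neighborhood is 010; the next row has 1 there.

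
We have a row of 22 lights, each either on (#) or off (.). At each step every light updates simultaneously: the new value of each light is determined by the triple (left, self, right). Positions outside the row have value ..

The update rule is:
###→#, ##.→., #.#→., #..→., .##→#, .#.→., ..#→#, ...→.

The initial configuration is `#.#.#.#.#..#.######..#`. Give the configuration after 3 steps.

........#..#####..#...

..........#..#####..#.
.........#..#####..#..
........#..#####..#...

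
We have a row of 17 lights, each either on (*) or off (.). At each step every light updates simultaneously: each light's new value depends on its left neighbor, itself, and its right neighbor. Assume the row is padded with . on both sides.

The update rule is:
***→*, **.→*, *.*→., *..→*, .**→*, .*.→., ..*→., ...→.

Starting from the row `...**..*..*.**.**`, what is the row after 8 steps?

...********.**.**

step 1: ...***..*...**.**
step 2: ...****..*..**.**
step 3: ...*****..*.**.**
step 4: ...******...**.**
step 5: ...*******..**.**
step 6: ...********.**.**
step 7: ...********.**.**  (fixed point — unchanged through step 8)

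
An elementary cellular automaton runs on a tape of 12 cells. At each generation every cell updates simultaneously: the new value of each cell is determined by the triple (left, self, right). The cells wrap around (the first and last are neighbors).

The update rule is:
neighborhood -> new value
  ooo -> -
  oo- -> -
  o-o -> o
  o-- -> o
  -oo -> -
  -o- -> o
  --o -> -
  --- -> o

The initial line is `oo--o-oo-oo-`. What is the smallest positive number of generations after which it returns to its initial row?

--o-oo--o--o
o-oo--o-oo-o
-o--o-oo--o-
-oo-oo--o-oo
o--o--o-oo--
oo-oo-oo--o-
--o--o--o-oo
o-oo-oo-oo--
oo--o--o--o-
--o-oo-oo-oo
o-oo--o--o--
oo--o-oo-oo-

12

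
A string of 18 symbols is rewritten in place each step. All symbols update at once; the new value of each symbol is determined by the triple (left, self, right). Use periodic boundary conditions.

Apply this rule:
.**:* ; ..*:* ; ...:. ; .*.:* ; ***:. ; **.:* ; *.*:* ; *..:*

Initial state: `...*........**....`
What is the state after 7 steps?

step 1: ..***......****...
step 2: .**.**....**..**..
step 3: *******..********.
step 4: *.....****......**
step 5: **...**..**....**.
step 6: ***.********..****
step 7: ..***......****...

..***......****...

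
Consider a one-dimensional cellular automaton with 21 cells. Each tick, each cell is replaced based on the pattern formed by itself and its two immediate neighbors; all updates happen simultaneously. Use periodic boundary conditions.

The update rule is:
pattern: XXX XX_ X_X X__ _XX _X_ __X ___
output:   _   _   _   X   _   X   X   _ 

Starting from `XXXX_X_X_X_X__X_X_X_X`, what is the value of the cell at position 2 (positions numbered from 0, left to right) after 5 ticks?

tick 1: _____X_X_X_XXXX_X_X__
tick 2: ____XX_X_X______X_XX_
tick 3: ___X___X_XX____XX___X
tick 4: X_XXX_XX___X__X__X_XX
tick 5: ________X_XXXXXXXX___
position 2 holds _

_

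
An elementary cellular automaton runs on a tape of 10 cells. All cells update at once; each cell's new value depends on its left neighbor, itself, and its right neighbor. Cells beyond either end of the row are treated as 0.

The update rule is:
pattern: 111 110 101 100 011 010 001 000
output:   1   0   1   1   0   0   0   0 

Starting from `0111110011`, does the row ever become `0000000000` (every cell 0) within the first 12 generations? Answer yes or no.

0011101000
0001010100
0000101010
0000010101
0000001010
0000000101
0000000010
0000000001
0000000000
all cells are 0 at generation 9

yes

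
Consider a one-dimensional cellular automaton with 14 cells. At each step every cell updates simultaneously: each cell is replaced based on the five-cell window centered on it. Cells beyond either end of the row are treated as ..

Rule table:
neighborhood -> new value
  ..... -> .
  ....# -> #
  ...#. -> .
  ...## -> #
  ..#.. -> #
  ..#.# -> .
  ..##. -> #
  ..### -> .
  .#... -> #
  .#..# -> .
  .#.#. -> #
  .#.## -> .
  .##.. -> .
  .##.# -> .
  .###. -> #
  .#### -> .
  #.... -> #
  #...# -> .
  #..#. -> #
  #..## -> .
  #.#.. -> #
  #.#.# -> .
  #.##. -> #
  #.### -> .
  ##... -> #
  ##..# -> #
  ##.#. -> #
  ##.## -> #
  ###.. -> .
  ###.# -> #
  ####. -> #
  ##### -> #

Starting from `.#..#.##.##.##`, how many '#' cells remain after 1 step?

step 1: .#.#..#.##.##.
count of #: 7

7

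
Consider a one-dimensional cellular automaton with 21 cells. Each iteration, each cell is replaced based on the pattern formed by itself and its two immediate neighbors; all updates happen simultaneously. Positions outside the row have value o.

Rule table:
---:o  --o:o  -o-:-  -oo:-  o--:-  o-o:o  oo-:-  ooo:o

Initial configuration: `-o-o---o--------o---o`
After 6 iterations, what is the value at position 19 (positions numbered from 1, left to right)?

iteration 1: o-o--oo--ooooooo--oo-
iteration 2: -o--o---o-ooooo--o--o
iteration 3: o--o--oo-o-ooo--o--o-
iteration 4: --o--o--o-o-o--o--o-o
iteration 5: -o--o--o-o-o--o--o-o-
iteration 6: o--o--o-o-o--o--o-o-o
position 19 holds o

o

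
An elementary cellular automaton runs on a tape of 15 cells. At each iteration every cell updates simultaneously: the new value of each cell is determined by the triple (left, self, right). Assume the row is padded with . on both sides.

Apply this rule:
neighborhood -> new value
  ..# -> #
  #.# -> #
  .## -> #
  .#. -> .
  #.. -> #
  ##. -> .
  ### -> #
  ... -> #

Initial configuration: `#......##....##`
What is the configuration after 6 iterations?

###.#####.#.#.#

.#######.#####.
#######.#####.#
######.#####.#.
#####.#####.#.#
####.#####.#.#.
###.#####.#.#.#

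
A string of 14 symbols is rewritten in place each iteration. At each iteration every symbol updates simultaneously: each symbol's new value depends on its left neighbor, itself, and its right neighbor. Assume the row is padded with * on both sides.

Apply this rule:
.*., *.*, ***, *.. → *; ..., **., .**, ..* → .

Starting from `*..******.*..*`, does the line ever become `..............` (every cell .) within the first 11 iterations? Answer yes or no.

.*..****.***..
***..**.*.*.*.
**.*...*******
*.***...******
.*.*.*...*****
*******...****
******.*...***
*****.***...**
****.*.*.*...*
***.*******...
**.*.*****.*..
iteration 11 is **.*.*****.*.., still not uniform .

no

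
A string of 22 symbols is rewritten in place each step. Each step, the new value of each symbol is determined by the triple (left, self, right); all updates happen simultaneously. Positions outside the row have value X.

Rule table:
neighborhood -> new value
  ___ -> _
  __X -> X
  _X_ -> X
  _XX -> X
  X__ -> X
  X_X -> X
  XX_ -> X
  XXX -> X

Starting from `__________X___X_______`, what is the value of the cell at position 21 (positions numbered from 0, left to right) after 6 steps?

step 1: X________XXX_XXX_____X
step 2: XX______XXXXXXXXX___XX
step 3: XXX____XXXXXXXXXXX_XXX
step 4: XXXX__XXXXXXXXXXXXXXXX
step 5: XXXXXXXXXXXXXXXXXXXXXX
step 6: XXXXXXXXXXXXXXXXXXXXXX
position 21 holds X

X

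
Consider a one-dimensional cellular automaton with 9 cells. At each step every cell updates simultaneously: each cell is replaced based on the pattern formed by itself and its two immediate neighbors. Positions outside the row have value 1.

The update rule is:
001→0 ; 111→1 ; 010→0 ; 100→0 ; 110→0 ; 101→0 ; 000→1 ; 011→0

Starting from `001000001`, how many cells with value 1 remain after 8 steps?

2

000011100
011001000
000000010
011111000
001110010
000100000
010001110
000100100
count of 1: 2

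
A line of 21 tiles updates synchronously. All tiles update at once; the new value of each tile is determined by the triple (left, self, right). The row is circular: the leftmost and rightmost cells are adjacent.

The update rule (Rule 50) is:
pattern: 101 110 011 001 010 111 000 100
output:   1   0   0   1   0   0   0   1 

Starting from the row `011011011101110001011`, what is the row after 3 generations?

100100100010001010100
011011010101010101011
100100101010101010100

100100101010101010100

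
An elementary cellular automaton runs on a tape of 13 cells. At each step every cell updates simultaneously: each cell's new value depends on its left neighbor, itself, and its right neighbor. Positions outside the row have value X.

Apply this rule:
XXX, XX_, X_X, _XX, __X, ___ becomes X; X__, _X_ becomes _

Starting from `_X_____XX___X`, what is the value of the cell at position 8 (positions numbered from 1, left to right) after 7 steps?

step 1: X__XXXXXX_XXX
step 2: X_XXXXXXXXXXX
step 3: XXXXXXXXXXXXX
step 4: XXXXXXXXXXXXX  (fixed point — unchanged through step 7)
position 8 holds X

X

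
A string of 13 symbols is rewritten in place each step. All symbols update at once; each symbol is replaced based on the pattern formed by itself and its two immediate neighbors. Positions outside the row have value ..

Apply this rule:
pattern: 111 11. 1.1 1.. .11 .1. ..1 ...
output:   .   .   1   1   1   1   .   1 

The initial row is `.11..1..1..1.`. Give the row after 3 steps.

step 1: .1.1.11.11.11
step 2: .11111.11.11.
step 3: .1....11.11.1

.1....11.11.1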